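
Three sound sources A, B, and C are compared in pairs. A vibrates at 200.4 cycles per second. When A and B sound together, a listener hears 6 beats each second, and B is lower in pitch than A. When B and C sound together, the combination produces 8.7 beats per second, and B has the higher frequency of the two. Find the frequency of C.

185.7 Hz

B is below A, so f_B = 200.4 − 6 = 194.4 Hz.
C is below B, so f_C = 194.4 − 8.7 = 185.7 Hz.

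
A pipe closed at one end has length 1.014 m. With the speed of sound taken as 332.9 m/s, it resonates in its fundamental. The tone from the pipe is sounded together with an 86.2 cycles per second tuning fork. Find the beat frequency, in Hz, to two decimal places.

Closed pipe (odd harmonics): f_n = n·v/(4L) = 1·332.9/(4·1.014) = 82.0759 Hz.
f_beat = |82.0759 − 86.2| = 4.12 Hz.

4.12 Hz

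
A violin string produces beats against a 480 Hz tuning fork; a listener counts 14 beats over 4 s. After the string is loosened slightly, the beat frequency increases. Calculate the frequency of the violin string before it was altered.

476.5 Hz

Beat frequency = 14/4 = 3.5 Hz.
|f − 480| = 3.5, so the violin string was at either 476.5 Hz or 483.5 Hz.
Reducing tension lowers a string's frequency; the adjustment lowers the violin string's frequency.
The beat rate rose, so the adjustment moved the violin string further from 480 Hz — it was already below the reference.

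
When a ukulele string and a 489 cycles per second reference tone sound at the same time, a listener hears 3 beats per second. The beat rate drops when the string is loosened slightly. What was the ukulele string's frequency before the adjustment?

|f − 489| = 3, so the ukulele string was at either 486 Hz or 492 Hz.
Reducing tension lowers a string's frequency; the adjustment lowers the ukulele string's frequency.
The beat rate fell, so the adjustment moved the ukulele string toward 489 Hz — it must have started above the reference.

492 Hz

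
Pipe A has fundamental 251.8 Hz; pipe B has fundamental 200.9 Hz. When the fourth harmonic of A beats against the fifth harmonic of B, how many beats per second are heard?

Fourth harmonic of the first: 4·251.8 = 1007.2 Hz.
Fifth harmonic of the second: 5·200.9 = 1004.5 Hz.
f_beat = |1007.2 − 1004.5| = 2.7 Hz.

2.7 Hz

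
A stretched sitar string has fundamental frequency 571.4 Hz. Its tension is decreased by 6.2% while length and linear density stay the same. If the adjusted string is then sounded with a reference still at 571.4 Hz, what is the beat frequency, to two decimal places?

18.00 Hz

For a string, f ∝ √T, so the new frequency is 571.4·√0.938 = 553.4032 Hz.
f_beat = |553.4032 − 571.4| = 18.00 Hz.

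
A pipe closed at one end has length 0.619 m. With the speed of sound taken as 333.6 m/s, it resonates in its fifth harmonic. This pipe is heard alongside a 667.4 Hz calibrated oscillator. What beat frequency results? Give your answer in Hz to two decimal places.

6.27 Hz

Closed pipe (odd harmonics): f_n = n·v/(4L) = 5·333.6/(4·0.619) = 673.6672 Hz.
f_beat = |673.6672 − 667.4| = 6.27 Hz.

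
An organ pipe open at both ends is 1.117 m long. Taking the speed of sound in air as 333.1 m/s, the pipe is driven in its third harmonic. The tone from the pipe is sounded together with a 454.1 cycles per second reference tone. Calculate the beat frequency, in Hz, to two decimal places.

6.79 Hz

Open pipe: f_n = n·v/(2L) = 3·333.1/(2·1.117) = 447.3142 Hz.
f_beat = |447.3142 − 454.1| = 6.79 Hz.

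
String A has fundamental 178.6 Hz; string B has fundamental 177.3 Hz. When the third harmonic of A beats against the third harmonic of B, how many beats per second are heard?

3.9 Hz

Third harmonic of the first: 3·178.6 = 535.8 Hz.
Third harmonic of the second: 3·177.3 = 531.9 Hz.
f_beat = |535.8 − 531.9| = 3.9 Hz.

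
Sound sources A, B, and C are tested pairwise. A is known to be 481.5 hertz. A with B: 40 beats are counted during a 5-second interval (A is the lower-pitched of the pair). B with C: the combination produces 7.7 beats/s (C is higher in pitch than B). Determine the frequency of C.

497.2 Hz

A–B: Beat frequency = 40/5 = 8 Hz.
B is above A, so f_B = 481.5 + 8 = 489.5 Hz.
C is above B, so f_C = 489.5 + 7.7 = 497.2 Hz.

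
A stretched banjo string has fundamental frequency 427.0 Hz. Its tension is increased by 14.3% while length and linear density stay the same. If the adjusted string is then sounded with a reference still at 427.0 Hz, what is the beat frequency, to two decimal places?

For a string, f ∝ √T, so the new frequency is 427.0·√1.143 = 456.5107 Hz.
f_beat = |456.5107 − 427.0| = 29.51 Hz.

29.51 Hz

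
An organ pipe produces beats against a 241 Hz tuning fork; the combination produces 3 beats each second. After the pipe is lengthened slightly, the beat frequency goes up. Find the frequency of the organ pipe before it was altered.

|f − 241| = 3, so the organ pipe was at either 238 Hz or 244 Hz.
A longer pipe has a lower fundamental; the adjustment lowers the organ pipe's frequency.
The beat rate rose, so the adjustment moved the organ pipe further from 241 Hz — it was already below the reference.

238 Hz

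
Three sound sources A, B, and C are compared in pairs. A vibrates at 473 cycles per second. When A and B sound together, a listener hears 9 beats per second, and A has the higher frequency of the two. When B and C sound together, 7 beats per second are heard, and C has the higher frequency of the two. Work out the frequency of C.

471 Hz

B is below A, so f_B = 473 − 9 = 464 Hz.
C is above B, so f_C = 464 + 7 = 471 Hz.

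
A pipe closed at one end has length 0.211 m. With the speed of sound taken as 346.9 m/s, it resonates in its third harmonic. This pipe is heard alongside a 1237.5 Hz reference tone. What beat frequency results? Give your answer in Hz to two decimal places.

Closed pipe (odd harmonics): f_n = n·v/(4L) = 3·346.9/(4·0.211) = 1233.0569 Hz.
f_beat = |1233.0569 − 1237.5| = 4.44 Hz.

4.44 Hz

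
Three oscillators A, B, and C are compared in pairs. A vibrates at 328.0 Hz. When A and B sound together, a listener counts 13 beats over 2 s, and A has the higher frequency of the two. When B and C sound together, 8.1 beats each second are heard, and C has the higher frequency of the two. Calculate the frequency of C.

A–B: Beat frequency = 13/2 = 6.5 Hz.
B is below A, so f_B = 328.0 − 6.5 = 321.5 Hz.
C is above B, so f_C = 321.5 + 8.1 = 329.6 Hz.

329.6 Hz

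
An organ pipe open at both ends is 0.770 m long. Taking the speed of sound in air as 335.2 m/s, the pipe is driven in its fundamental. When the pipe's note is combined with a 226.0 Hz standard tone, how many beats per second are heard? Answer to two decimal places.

8.34 Hz

Open pipe: f_n = n·v/(2L) = 1·335.2/(2·0.770) = 217.6623 Hz.
f_beat = |217.6623 − 226.0| = 8.34 Hz.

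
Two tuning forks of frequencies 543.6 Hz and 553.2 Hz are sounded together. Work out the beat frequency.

9.6 Hz

The beat frequency equals the magnitude of the frequency difference.
|543.6 − 553.2| = 9.6 Hz.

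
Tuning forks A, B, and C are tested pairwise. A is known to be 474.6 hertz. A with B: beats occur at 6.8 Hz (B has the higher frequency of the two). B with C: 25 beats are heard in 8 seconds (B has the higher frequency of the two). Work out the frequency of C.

478.275 Hz

B is above A, so f_B = 474.6 + 6.8 = 481.4 Hz.
B–C: Beat frequency = 25/8 = 3.125 Hz.
C is below B, so f_C = 481.4 − 3.125 = 478.275 Hz.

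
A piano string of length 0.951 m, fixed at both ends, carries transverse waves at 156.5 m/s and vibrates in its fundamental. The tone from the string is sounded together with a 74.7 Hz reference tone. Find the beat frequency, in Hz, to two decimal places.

7.58 Hz

For a string fixed at both ends, f_n = n·v/(2L) = 1·156.5/(2·0.951) = 82.2818 Hz.
f_beat = |82.2818 − 74.7| = 7.58 Hz.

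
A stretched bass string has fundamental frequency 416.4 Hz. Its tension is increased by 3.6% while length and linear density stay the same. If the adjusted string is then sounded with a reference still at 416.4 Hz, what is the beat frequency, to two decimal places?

7.43 Hz

For a string, f ∝ √T, so the new frequency is 416.4·√1.036 = 423.8289 Hz.
f_beat = |423.8289 − 416.4| = 7.43 Hz.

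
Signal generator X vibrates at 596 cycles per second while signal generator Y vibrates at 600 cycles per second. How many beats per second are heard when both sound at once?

The beat frequency equals the magnitude of the frequency difference.
|596 − 600| = 4 Hz.

4 Hz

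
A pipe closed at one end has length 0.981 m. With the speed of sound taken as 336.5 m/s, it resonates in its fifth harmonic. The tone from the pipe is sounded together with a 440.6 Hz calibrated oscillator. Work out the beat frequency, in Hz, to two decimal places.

11.83 Hz

Closed pipe (odd harmonics): f_n = n·v/(4L) = 5·336.5/(4·0.981) = 428.7717 Hz.
f_beat = |428.7717 − 440.6| = 11.83 Hz.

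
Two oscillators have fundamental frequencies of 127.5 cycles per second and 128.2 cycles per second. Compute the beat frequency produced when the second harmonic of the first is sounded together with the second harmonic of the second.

1.4 Hz

Second harmonic of the first: 2·127.5 = 255.0 Hz.
Second harmonic of the second: 2·128.2 = 256.4 Hz.
f_beat = |255.0 − 256.4| = 1.4 Hz.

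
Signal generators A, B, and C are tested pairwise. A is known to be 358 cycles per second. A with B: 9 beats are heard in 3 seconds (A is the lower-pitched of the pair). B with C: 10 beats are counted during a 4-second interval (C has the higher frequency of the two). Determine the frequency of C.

A–B: Beat frequency = 9/3 = 3 Hz.
B is above A, so f_B = 358 + 3 = 361 Hz.
B–C: Beat frequency = 10/4 = 2.5 Hz.
C is above B, so f_C = 361 + 2.5 = 363.5 Hz.

363.5 Hz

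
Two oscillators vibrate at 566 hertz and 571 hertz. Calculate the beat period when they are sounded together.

0.200 s

f_beat = |566 − 571| = 5 Hz.
Beat period T = 1 / f_beat = 1 / 5 s.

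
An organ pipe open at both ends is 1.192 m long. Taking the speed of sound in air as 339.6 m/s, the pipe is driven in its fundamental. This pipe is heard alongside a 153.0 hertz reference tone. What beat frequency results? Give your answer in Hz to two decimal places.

Open pipe: f_n = n·v/(2L) = 1·339.6/(2·1.192) = 142.4497 Hz.
f_beat = |142.4497 − 153.0| = 10.55 Hz.

10.55 Hz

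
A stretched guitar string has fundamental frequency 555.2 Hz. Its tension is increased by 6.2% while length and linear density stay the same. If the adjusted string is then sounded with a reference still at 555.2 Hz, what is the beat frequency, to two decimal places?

16.95 Hz

For a string, f ∝ √T, so the new frequency is 555.2·√1.062 = 572.1524 Hz.
f_beat = |572.1524 − 555.2| = 16.95 Hz.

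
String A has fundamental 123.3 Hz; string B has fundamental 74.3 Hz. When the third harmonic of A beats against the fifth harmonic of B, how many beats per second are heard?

Third harmonic of the first: 3·123.3 = 369.9 Hz.
Fifth harmonic of the second: 5·74.3 = 371.5 Hz.
f_beat = |369.9 − 371.5| = 1.6 Hz.

1.6 Hz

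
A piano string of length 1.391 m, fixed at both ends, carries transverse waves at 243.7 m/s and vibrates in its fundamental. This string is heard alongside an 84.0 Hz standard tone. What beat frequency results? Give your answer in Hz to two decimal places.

3.60 Hz

For a string fixed at both ends, f_n = n·v/(2L) = 1·243.7/(2·1.391) = 87.5988 Hz.
f_beat = |87.5988 − 84.0| = 3.60 Hz.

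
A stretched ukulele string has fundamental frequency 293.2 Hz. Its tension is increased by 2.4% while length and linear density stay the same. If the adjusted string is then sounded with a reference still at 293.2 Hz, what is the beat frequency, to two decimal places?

For a string, f ∝ √T, so the new frequency is 293.2·√1.024 = 296.6975 Hz.
f_beat = |296.6975 − 293.2| = 3.50 Hz.

3.50 Hz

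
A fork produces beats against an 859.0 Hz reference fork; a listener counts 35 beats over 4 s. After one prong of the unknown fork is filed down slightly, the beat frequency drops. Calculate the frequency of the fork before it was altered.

Beat frequency = 35/4 = 8.75 Hz.
|f − 859.0| = 8.75, so the fork was at either 850.25 Hz or 867.75 Hz.
Filing a prong removes mass and raises the fork's frequency; the adjustment raises the fork's frequency.
The beat rate fell, so the adjustment moved the fork toward 859.0 Hz — it must have started below the reference.

850.25 Hz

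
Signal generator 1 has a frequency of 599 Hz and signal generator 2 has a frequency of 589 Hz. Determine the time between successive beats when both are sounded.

0.100 s

f_beat = |599 − 589| = 10 Hz.
Beat period T = 1 / f_beat = 1 / 10 s.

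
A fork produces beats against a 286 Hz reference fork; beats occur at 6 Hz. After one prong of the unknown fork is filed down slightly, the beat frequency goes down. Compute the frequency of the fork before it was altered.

280 Hz

|f − 286| = 6, so the fork was at either 280 Hz or 292 Hz.
Filing a prong removes mass and raises the fork's frequency; the adjustment raises the fork's frequency.
The beat rate fell, so the adjustment moved the fork toward 286 Hz — it must have started below the reference.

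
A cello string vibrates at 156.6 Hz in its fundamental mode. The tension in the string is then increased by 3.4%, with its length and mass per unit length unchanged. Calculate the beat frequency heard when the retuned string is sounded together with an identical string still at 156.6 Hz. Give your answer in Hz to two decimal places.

For a string, f ∝ √T, so the new frequency is 156.6·√1.034 = 159.2399 Hz.
f_beat = |159.2399 − 156.6| = 2.64 Hz.

2.64 Hz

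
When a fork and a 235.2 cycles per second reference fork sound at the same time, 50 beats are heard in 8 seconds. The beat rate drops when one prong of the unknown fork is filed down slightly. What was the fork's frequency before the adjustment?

228.95 Hz

Beat frequency = 50/8 = 6.25 Hz.
|f − 235.2| = 6.25, so the fork was at either 228.95 Hz or 241.45 Hz.
Filing a prong removes mass and raises the fork's frequency; the adjustment raises the fork's frequency.
The beat rate fell, so the adjustment moved the fork toward 235.2 Hz — it must have started below the reference.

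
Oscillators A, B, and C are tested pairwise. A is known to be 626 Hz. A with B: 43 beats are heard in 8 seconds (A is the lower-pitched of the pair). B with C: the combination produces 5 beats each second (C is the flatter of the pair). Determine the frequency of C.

626.375 Hz

A–B: Beat frequency = 43/8 = 5.375 Hz.
B is above A, so f_B = 626 + 5.375 = 631.375 Hz.
C is below B, so f_C = 631.375 − 5 = 626.375 Hz.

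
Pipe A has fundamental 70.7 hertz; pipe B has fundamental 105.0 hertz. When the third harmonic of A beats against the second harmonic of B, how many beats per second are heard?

Third harmonic of the first: 3·70.7 = 212.1 Hz.
Second harmonic of the second: 2·105.0 = 210.0 Hz.
f_beat = |212.1 − 210.0| = 2.1 Hz.

2.1 Hz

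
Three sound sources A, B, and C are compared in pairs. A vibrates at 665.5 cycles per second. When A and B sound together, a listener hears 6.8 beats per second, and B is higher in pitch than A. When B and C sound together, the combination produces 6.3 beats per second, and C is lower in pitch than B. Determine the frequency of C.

B is above A, so f_B = 665.5 + 6.8 = 672.3 Hz.
C is below B, so f_C = 672.3 − 6.3 = 666 Hz.

666 Hz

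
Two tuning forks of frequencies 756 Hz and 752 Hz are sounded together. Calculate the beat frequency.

4 Hz

The beat frequency equals the magnitude of the frequency difference.
|756 − 752| = 4 Hz.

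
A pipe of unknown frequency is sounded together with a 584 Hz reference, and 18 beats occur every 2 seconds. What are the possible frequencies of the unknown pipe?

Beat frequency = 18/2 = 9 Hz.
|f − 584| = 9, so f = 584 ± 9.

575 Hz or 593 Hz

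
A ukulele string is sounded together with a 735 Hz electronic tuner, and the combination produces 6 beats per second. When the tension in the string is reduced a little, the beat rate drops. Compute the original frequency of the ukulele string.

741 Hz

|f − 735| = 6, so the ukulele string was at either 729 Hz or 741 Hz.
Lower tension means lower frequency; the adjustment lowers the ukulele string's frequency.
The beat rate fell, so the adjustment moved the ukulele string toward 735 Hz — it must have started above the reference.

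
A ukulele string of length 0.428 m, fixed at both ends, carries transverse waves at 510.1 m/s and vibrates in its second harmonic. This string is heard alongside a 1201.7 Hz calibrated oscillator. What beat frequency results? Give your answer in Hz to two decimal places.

9.88 Hz

For a string fixed at both ends, f_n = n·v/(2L) = 2·510.1/(2·0.428) = 1191.8224 Hz.
f_beat = |1191.8224 − 1201.7| = 9.88 Hz.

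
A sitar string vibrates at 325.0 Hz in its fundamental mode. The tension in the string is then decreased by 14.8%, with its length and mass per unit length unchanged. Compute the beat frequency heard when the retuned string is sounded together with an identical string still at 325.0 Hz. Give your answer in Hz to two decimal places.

25.01 Hz

For a string, f ∝ √T, so the new frequency is 325.0·√0.852 = 299.9875 Hz.
f_beat = |299.9875 − 325.0| = 25.01 Hz.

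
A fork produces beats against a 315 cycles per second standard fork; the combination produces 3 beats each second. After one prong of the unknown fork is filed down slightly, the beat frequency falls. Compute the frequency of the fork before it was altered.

312 Hz

|f − 315| = 3, so the fork was at either 312 Hz or 318 Hz.
Filing a prong removes mass and raises the fork's frequency; the adjustment raises the fork's frequency.
The beat rate fell, so the adjustment moved the fork toward 315 Hz — it must have started below the reference.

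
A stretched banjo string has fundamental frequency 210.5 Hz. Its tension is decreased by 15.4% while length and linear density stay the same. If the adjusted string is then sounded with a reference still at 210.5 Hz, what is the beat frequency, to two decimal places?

16.89 Hz

For a string, f ∝ √T, so the new frequency is 210.5·√0.846 = 193.6142 Hz.
f_beat = |193.6142 − 210.5| = 16.89 Hz.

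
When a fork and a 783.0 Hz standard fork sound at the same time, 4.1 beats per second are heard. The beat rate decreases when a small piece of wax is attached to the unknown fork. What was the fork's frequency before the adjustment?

787.1 Hz

|f − 783.0| = 4.1, so the fork was at either 778.9 Hz or 787.1 Hz.
Loading a fork with wax lowers its frequency; the adjustment lowers the fork's frequency.
The beat rate fell, so the adjustment moved the fork toward 783.0 Hz — it must have started above the reference.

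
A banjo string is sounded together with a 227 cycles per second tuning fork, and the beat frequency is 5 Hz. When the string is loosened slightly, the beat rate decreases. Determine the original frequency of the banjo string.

232 Hz

|f − 227| = 5, so the banjo string was at either 222 Hz or 232 Hz.
Reducing tension lowers a string's frequency; the adjustment lowers the banjo string's frequency.
The beat rate fell, so the adjustment moved the banjo string toward 227 Hz — it must have started above the reference.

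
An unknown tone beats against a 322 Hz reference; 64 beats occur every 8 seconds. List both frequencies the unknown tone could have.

314 Hz or 330 Hz

Beat frequency = 64/8 = 8 Hz.
|f − 322| = 8, so f = 322 ± 8.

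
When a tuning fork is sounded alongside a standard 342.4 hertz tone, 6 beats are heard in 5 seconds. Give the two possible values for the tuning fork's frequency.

Beat frequency = 6/5 = 1.2 Hz.
|f − 342.4| = 1.2, so f = 342.4 ± 1.2.

341.2 Hz or 343.6 Hz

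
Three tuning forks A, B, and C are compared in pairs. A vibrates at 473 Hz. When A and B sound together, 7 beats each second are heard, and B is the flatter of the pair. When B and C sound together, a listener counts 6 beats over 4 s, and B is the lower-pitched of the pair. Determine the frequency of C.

467.5 Hz

B is below A, so f_B = 473 − 7 = 466 Hz.
B–C: Beat frequency = 6/4 = 1.5 Hz.
C is above B, so f_C = 466 + 1.5 = 467.5 Hz.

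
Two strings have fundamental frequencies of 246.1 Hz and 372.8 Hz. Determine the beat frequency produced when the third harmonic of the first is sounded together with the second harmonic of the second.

7.3 Hz

Third harmonic of the first: 3·246.1 = 738.3 Hz.
Second harmonic of the second: 2·372.8 = 745.6 Hz.
f_beat = |738.3 − 745.6| = 7.3 Hz.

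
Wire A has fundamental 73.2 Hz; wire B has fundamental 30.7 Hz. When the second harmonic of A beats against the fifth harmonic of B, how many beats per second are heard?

Second harmonic of the first: 2·73.2 = 146.4 Hz.
Fifth harmonic of the second: 5·30.7 = 153.5 Hz.
f_beat = |146.4 − 153.5| = 7.1 Hz.

7.1 Hz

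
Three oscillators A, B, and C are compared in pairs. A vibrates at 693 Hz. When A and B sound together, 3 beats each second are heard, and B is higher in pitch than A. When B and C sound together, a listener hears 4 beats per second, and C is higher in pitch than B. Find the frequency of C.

700 Hz

B is above A, so f_B = 693 + 3 = 696 Hz.
C is above B, so f_C = 696 + 4 = 700 Hz.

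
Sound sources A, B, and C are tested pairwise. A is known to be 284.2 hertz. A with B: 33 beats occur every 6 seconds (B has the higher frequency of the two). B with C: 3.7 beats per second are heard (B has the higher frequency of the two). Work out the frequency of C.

286 Hz

A–B: Beat frequency = 33/6 = 5.5 Hz.
B is above A, so f_B = 284.2 + 5.5 = 289.7 Hz.
C is below B, so f_C = 289.7 − 3.7 = 286 Hz.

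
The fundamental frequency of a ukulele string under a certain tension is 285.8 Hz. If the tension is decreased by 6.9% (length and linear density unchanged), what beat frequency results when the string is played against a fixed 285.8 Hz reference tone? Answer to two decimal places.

For a string, f ∝ √T, so the new frequency is 285.8·√0.931 = 275.7637 Hz.
f_beat = |275.7637 − 285.8| = 10.04 Hz.

10.04 Hz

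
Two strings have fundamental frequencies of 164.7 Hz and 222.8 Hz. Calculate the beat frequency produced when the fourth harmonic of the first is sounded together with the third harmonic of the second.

Fourth harmonic of the first: 4·164.7 = 658.8 Hz.
Third harmonic of the second: 3·222.8 = 668.4 Hz.
f_beat = |658.8 − 668.4| = 9.6 Hz.

9.6 Hz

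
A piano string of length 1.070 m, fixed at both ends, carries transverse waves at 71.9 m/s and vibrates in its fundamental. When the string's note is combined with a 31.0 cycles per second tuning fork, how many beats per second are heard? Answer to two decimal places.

For a string fixed at both ends, f_n = n·v/(2L) = 1·71.9/(2·1.070) = 33.5981 Hz.
f_beat = |33.5981 − 31.0| = 2.60 Hz.

2.60 Hz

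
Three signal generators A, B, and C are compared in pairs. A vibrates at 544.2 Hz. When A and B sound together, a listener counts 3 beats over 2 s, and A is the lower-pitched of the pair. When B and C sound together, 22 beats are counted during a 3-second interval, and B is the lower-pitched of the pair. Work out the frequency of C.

A–B: Beat frequency = 3/2 = 1.5 Hz.
B is above A, so f_B = 544.2 + 1.5 = 545.7 Hz.
B–C: Beat frequency = 22/3 = 7.3333 Hz.
C is above B, so f_C = 545.7 + 7.3333 = 553.0333 Hz.

553.0333 Hz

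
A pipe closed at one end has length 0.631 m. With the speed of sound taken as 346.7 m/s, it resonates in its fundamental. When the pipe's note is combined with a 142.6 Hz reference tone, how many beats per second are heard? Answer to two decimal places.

5.24 Hz

Closed pipe (odd harmonics): f_n = n·v/(4L) = 1·346.7/(4·0.631) = 137.3613 Hz.
f_beat = |137.3613 − 142.6| = 5.24 Hz.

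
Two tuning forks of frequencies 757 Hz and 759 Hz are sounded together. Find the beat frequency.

The beat frequency equals the magnitude of the frequency difference.
|757 − 759| = 2 Hz.

2 Hz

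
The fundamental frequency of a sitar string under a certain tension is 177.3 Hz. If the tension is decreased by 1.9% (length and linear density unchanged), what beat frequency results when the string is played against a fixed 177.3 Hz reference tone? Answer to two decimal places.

For a string, f ∝ √T, so the new frequency is 177.3·√0.981 = 175.6076 Hz.
f_beat = |175.6076 − 177.3| = 1.69 Hz.

1.69 Hz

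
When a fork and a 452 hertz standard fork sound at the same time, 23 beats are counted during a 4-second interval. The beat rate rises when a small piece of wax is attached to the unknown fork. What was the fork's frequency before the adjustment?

Beat frequency = 23/4 = 5.75 Hz.
|f − 452| = 5.75, so the fork was at either 446.25 Hz or 457.75 Hz.
Loading a fork with wax lowers its frequency; the adjustment lowers the fork's frequency.
The beat rate rose, so the adjustment moved the fork further from 452 Hz — it was already below the reference.

446.25 Hz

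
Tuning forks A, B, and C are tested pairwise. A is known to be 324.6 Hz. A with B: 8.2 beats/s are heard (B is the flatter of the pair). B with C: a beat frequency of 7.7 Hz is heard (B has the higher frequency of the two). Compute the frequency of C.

308.7 Hz

B is below A, so f_B = 324.6 − 8.2 = 316.4 Hz.
C is below B, so f_C = 316.4 − 7.7 = 308.7 Hz.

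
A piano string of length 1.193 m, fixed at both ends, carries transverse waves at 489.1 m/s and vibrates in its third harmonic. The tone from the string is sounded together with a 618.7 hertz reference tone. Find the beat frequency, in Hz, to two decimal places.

For a string fixed at both ends, f_n = n·v/(2L) = 3·489.1/(2·1.193) = 614.9623 Hz.
f_beat = |614.9623 − 618.7| = 3.74 Hz.

3.74 Hz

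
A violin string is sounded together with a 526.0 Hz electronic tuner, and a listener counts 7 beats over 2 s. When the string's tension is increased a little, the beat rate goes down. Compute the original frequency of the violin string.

Beat frequency = 7/2 = 3.5 Hz.
|f − 526.0| = 3.5, so the violin string was at either 522.5 Hz or 529.5 Hz.
Higher tension means higher frequency; the adjustment raises the violin string's frequency.
The beat rate fell, so the adjustment moved the violin string toward 526.0 Hz — it must have started below the reference.

522.5 Hz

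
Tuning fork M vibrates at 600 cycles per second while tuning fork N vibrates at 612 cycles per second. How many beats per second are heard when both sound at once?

12 Hz

f_beat = |f₁ − f₂|.
|600 − 612| = 12 Hz.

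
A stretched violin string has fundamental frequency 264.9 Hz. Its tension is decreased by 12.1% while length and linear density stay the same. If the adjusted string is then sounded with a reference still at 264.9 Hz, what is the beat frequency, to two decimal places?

16.54 Hz

For a string, f ∝ √T, so the new frequency is 264.9·√0.879 = 248.3570 Hz.
f_beat = |248.3570 − 264.9| = 16.54 Hz.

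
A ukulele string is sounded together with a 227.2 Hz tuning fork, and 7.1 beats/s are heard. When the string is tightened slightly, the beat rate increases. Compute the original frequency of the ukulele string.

|f − 227.2| = 7.1, so the ukulele string was at either 220.1 Hz or 234.3 Hz.
Increasing tension raises a string's frequency; the adjustment raises the ukulele string's frequency.
The beat rate rose, so the adjustment moved the ukulele string further from 227.2 Hz — it was already above the reference.

234.3 Hz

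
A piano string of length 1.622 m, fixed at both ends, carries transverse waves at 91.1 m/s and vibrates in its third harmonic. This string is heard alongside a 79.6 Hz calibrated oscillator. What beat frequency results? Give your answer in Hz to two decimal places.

4.65 Hz

For a string fixed at both ends, f_n = n·v/(2L) = 3·91.1/(2·1.622) = 84.2478 Hz.
f_beat = |84.2478 − 79.6| = 4.65 Hz.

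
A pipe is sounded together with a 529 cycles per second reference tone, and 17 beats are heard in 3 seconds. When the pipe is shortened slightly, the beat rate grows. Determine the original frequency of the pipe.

Beat frequency = 17/3 = 5.6667 Hz.
|f − 529| = 5.6667, so the pipe was at either 523.3333 Hz or 534.6667 Hz.
A shorter pipe has a higher fundamental; the adjustment raises the pipe's frequency.
The beat rate rose, so the adjustment moved the pipe further from 529 Hz — it was already above the reference.

534.6667 Hz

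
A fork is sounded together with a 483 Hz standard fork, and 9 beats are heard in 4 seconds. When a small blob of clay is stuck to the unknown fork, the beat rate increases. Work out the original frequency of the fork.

480.75 Hz

Beat frequency = 9/4 = 2.25 Hz.
|f − 483| = 2.25, so the fork was at either 480.75 Hz or 485.25 Hz.
Adding mass to a fork lowers its frequency; the adjustment lowers the fork's frequency.
The beat rate rose, so the adjustment moved the fork further from 483 Hz — it was already below the reference.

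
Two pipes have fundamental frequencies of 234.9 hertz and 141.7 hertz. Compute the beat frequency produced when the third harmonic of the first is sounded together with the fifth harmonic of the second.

3.8 Hz

Third harmonic of the first: 3·234.9 = 704.7 Hz.
Fifth harmonic of the second: 5·141.7 = 708.5 Hz.
f_beat = |704.7 − 708.5| = 3.8 Hz.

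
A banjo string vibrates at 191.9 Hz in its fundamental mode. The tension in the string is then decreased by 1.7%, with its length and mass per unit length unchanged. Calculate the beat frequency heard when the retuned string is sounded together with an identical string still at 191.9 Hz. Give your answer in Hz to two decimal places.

1.64 Hz

For a string, f ∝ √T, so the new frequency is 191.9·√0.983 = 190.2619 Hz.
f_beat = |190.2619 − 191.9| = 1.64 Hz.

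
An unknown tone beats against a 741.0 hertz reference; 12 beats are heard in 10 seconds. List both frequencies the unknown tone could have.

Beat frequency = 12/10 = 1.2 Hz.
|f − 741.0| = 1.2, so f = 741.0 ± 1.2.

739.8 Hz or 742.2 Hz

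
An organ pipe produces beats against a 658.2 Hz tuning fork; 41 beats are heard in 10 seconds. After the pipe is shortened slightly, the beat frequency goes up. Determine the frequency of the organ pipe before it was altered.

Beat frequency = 41/10 = 4.1 Hz.
|f − 658.2| = 4.1, so the organ pipe was at either 654.1 Hz or 662.3 Hz.
A shorter pipe has a higher fundamental; the adjustment raises the organ pipe's frequency.
The beat rate rose, so the adjustment moved the organ pipe further from 658.2 Hz — it was already above the reference.

662.3 Hz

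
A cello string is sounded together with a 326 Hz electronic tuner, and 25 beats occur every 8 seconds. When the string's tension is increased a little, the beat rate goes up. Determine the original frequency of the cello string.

329.125 Hz

Beat frequency = 25/8 = 3.125 Hz.
|f − 326| = 3.125, so the cello string was at either 322.875 Hz or 329.125 Hz.
Higher tension means higher frequency; the adjustment raises the cello string's frequency.
The beat rate rose, so the adjustment moved the cello string further from 326 Hz — it was already above the reference.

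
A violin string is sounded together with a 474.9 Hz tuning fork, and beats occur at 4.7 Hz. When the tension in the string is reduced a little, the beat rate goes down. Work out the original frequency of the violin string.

|f − 474.9| = 4.7, so the violin string was at either 470.2 Hz or 479.6 Hz.
Lower tension means lower frequency; the adjustment lowers the violin string's frequency.
The beat rate fell, so the adjustment moved the violin string toward 474.9 Hz — it must have started above the reference.

479.6 Hz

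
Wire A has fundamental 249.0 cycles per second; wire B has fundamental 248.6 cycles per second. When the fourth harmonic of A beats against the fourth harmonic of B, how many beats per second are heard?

1.6 Hz

Fourth harmonic of the first: 4·249.0 = 996.0 Hz.
Fourth harmonic of the second: 4·248.6 = 994.4 Hz.
f_beat = |996.0 − 994.4| = 1.6 Hz.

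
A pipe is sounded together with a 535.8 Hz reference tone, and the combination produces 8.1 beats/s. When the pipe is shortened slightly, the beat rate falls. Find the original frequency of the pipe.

527.7 Hz

|f − 535.8| = 8.1, so the pipe was at either 527.7 Hz or 543.9 Hz.
A shorter pipe has a higher fundamental; the adjustment raises the pipe's frequency.
The beat rate fell, so the adjustment moved the pipe toward 535.8 Hz — it must have started below the reference.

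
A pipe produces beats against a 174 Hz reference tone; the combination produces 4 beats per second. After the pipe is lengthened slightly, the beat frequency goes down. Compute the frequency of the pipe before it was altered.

178 Hz

|f − 174| = 4, so the pipe was at either 170 Hz or 178 Hz.
A longer pipe has a lower fundamental; the adjustment lowers the pipe's frequency.
The beat rate fell, so the adjustment moved the pipe toward 174 Hz — it must have started above the reference.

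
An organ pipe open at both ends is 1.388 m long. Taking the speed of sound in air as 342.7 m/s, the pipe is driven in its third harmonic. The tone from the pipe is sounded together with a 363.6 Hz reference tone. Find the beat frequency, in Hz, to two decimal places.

6.75 Hz

Open pipe: f_n = n·v/(2L) = 3·342.7/(2·1.388) = 370.3530 Hz.
f_beat = |370.3530 − 363.6| = 6.75 Hz.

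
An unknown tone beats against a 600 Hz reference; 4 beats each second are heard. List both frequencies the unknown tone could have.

596 Hz or 604 Hz

|f − 600| = 4, so f = 600 ± 4.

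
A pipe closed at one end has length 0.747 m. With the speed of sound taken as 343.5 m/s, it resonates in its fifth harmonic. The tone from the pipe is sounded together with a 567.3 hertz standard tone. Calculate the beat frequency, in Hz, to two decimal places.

Closed pipe (odd harmonics): f_n = n·v/(4L) = 5·343.5/(4·0.747) = 574.7992 Hz.
f_beat = |574.7992 − 567.3| = 7.50 Hz.

7.50 Hz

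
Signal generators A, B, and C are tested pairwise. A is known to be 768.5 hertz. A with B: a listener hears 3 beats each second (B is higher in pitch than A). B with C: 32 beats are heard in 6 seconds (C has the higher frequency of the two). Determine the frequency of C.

776.8333 Hz

B is above A, so f_B = 768.5 + 3 = 771.5 Hz.
B–C: Beat frequency = 32/6 = 5.3333 Hz.
C is above B, so f_C = 771.5 + 5.3333 = 776.8333 Hz.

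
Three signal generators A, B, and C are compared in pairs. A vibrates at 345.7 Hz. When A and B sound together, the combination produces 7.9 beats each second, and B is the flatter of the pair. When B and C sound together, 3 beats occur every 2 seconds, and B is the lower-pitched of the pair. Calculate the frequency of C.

B is below A, so f_B = 345.7 − 7.9 = 337.8 Hz.
B–C: Beat frequency = 3/2 = 1.5 Hz.
C is above B, so f_C = 337.8 + 1.5 = 339.3 Hz.

339.3 Hz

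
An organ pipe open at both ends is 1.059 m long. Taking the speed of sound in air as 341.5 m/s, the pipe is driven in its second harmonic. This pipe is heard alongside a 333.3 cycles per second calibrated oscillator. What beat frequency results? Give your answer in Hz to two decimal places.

10.83 Hz

Open pipe: f_n = n·v/(2L) = 2·341.5/(2·1.059) = 322.4740 Hz.
f_beat = |322.4740 − 333.3| = 10.83 Hz.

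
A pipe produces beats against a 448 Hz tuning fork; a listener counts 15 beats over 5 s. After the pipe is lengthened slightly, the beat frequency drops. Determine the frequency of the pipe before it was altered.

Beat frequency = 15/5 = 3 Hz.
|f − 448| = 3, so the pipe was at either 445 Hz or 451 Hz.
A longer pipe has a lower fundamental; the adjustment lowers the pipe's frequency.
The beat rate fell, so the adjustment moved the pipe toward 448 Hz — it must have started above the reference.

451 Hz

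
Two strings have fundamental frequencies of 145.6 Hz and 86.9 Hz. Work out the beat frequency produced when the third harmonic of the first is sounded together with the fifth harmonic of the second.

2.3 Hz

Third harmonic of the first: 3·145.6 = 436.8 Hz.
Fifth harmonic of the second: 5·86.9 = 434.5 Hz.
f_beat = |436.8 − 434.5| = 2.3 Hz.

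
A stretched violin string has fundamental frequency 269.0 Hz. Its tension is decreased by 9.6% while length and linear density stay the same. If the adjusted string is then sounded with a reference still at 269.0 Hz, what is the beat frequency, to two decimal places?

For a string, f ∝ √T, so the new frequency is 269.0·√0.904 = 255.7623 Hz.
f_beat = |255.7623 − 269.0| = 13.24 Hz.

13.24 Hz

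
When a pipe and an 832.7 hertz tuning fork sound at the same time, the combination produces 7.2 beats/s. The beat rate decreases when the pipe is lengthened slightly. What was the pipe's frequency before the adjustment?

|f − 832.7| = 7.2, so the pipe was at either 825.5 Hz or 839.9 Hz.
A longer pipe has a lower fundamental; the adjustment lowers the pipe's frequency.
The beat rate fell, so the adjustment moved the pipe toward 832.7 Hz — it must have started above the reference.

839.9 Hz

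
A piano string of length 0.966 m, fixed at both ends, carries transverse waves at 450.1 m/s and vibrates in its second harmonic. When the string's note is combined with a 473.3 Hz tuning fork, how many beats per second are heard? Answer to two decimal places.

7.36 Hz

For a string fixed at both ends, f_n = n·v/(2L) = 2·450.1/(2·0.966) = 465.9420 Hz.
f_beat = |465.9420 − 473.3| = 7.36 Hz.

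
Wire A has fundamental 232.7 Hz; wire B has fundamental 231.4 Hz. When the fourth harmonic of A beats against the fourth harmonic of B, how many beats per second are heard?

5.2 Hz

Fourth harmonic of the first: 4·232.7 = 930.8 Hz.
Fourth harmonic of the second: 4·231.4 = 925.6 Hz.
f_beat = |930.8 − 925.6| = 5.2 Hz.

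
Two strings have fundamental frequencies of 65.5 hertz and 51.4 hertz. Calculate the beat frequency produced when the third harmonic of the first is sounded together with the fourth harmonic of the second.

9.1 Hz

Third harmonic of the first: 3·65.5 = 196.5 Hz.
Fourth harmonic of the second: 4·51.4 = 205.6 Hz.
f_beat = |196.5 − 205.6| = 9.1 Hz.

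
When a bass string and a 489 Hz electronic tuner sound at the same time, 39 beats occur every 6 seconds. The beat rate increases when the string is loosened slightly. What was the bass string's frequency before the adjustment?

Beat frequency = 39/6 = 6.5 Hz.
|f − 489| = 6.5, so the bass string was at either 482.5 Hz or 495.5 Hz.
Reducing tension lowers a string's frequency; the adjustment lowers the bass string's frequency.
The beat rate rose, so the adjustment moved the bass string further from 489 Hz — it was already below the reference.

482.5 Hz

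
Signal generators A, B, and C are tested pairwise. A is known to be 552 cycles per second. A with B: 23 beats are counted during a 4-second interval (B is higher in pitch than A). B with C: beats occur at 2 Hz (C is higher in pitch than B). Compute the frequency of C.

A–B: Beat frequency = 23/4 = 5.75 Hz.
B is above A, so f_B = 552 + 5.75 = 557.75 Hz.
C is above B, so f_C = 557.75 + 2 = 559.75 Hz.

559.75 Hz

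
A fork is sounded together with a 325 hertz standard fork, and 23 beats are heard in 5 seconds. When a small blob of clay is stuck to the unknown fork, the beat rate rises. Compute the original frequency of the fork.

320.4 Hz

Beat frequency = 23/5 = 4.6 Hz.
|f − 325| = 4.6, so the fork was at either 320.4 Hz or 329.6 Hz.
Adding mass to a fork lowers its frequency; the adjustment lowers the fork's frequency.
The beat rate rose, so the adjustment moved the fork further from 325 Hz — it was already below the reference.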